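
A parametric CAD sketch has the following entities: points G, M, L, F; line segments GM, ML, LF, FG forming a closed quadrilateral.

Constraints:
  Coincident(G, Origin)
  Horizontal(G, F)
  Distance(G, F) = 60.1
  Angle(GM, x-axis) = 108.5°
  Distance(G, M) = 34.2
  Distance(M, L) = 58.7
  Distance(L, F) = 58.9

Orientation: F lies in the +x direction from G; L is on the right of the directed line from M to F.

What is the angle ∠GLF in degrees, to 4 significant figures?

80.86°

G is at the origin; G and F share the same y with |GF| = 60.1 and F in +x, so F = (60.1, 0). GM runs at 108.5° with |GM| = 34.2, so M = (-10.85, 32.43). L is determined by |ML| = 58.7 and |LF| = 58.9 together: it lies at the intersection of circle(M, 58.7) and circle(F, 58.9). With |MF| = 78.01, the foot of the radical line on MF is 38.86 from M and the perpendicular offset is √(58.7² − 38.86²) = 44.00. Taking the right-of-MF solution: L = (6.195, -23.74).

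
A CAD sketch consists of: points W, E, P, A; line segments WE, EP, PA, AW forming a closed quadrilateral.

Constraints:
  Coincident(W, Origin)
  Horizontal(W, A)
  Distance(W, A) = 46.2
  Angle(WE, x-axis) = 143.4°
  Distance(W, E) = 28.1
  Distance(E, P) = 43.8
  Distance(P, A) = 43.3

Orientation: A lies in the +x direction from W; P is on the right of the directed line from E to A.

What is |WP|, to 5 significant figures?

17.464

Checks: |EP| = 43.80 ✓; |PA| = 43.30 ✓.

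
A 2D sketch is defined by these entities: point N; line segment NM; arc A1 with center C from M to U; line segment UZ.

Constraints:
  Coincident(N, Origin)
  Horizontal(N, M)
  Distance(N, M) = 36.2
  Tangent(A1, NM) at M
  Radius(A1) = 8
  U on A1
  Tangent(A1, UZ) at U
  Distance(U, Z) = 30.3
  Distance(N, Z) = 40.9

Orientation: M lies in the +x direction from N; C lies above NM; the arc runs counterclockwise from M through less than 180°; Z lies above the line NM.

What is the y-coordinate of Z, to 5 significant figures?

35.256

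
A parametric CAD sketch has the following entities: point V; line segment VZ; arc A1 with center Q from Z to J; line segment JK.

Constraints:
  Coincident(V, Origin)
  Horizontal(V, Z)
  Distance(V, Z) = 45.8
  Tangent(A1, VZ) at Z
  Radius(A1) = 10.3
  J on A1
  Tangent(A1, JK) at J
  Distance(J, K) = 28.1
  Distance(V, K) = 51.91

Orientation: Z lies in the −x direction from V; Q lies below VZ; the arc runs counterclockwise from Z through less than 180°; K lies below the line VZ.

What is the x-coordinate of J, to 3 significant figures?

-53.6

V is at the origin; VZ is horizontal with |VZ| = 45.8 and Z on the −x side, so Z = (-45.8, 0.00). The tangent condition forces QZ to be normal to VZ, so Q = Z + (0, -10.3) = (-45.8, -10.3). Since QJ ⟂ JK (tangency), |QK| = √(10.3² + 28.1²) = 29.9 regardless of where J sits on A1. So K lies on both circle(V, 51.91) and circle(Q, 29.9); the below-VZ intersection is K = (-35.1, -38.2). J is the foot of the tangent from K: J = (-53.6, -17.1).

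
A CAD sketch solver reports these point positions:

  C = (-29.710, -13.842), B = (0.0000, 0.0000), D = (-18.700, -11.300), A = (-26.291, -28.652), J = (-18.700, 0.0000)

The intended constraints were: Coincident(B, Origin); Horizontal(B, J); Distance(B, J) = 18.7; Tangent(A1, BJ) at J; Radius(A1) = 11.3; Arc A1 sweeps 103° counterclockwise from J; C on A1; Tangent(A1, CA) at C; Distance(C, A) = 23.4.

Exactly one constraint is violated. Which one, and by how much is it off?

Distance(C, A) = 23.4 — off by 8.20.

B = (0.00, 0.00) ✓; B.y = 0.00, J.y = 0.00 ✓; |BJ| = 18.70 ✓; ∠(DJ, JB) = 90.00° ✓; |DJ| = 11.30 ✓; bearing(D→C) − bearing(D→J) = 103.0° ✓; |DC| = 11.30 ✓; ∠(DC, CA) = 90.00° ✓; |CA| = 15.20 ✗.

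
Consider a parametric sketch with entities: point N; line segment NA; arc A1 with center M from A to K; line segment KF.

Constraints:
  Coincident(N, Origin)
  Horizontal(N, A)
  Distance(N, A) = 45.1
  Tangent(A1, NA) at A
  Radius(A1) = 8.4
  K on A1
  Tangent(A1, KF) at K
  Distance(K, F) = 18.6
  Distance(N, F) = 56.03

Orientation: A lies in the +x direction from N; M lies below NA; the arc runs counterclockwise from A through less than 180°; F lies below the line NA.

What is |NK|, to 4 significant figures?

40.21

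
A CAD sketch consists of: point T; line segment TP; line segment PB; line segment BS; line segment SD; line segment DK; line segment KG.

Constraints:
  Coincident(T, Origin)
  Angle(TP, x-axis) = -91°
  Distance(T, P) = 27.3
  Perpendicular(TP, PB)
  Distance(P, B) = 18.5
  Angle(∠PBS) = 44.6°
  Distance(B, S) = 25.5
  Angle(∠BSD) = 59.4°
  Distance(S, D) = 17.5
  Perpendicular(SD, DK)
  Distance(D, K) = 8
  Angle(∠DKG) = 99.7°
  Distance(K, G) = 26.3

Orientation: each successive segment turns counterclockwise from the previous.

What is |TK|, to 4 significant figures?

28.57

∠BSD = 59.4° gives SD at -105.0° from the x-axis; with |SD| = 17.5, D = (-4.350, -26.30). The perpendicularity gives DK at right angles to SD, so DK runs at -15.00°; with |DK| = 8.0, K = (3.377, -28.37). Then |TK| = |K − T| = 28.57.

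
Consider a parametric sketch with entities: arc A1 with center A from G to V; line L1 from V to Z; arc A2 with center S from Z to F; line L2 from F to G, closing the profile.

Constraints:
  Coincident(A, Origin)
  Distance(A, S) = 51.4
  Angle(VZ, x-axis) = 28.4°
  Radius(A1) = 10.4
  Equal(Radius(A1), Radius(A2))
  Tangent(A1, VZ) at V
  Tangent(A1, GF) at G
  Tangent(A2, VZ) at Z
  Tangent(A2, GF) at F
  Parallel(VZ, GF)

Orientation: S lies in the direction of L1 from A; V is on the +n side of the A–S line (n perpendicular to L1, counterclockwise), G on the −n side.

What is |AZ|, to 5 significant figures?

52.442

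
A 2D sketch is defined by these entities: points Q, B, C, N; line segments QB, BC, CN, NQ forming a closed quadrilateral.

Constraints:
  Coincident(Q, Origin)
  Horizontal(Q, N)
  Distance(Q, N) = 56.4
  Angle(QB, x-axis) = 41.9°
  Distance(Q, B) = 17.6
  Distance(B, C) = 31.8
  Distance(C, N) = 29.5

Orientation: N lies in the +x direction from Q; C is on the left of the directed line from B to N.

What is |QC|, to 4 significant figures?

48.95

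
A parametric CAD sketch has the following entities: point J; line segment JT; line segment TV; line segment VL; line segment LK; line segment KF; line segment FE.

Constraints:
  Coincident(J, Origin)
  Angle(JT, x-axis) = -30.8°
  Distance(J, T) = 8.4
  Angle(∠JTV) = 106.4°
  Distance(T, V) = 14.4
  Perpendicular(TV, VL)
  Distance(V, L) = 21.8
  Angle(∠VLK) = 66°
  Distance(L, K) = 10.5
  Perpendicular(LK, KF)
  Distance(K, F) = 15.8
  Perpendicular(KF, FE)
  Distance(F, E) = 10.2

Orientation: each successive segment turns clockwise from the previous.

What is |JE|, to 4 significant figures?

22.94

J is at the origin; JT runs at -30.8° with length 8.4, so T = (7.215, -4.301). ∠JTV = 106.4° gives TV at -104.4° from the x-axis; with |TV| = 14.4, V = (3.634, -18.25). TV is perpendicular to VL, so VL runs at 165.6°; with |VL| = 21.8, L = (-17.48, -12.83). ∠VLK = 66.0° gives LK at 51.60° from the x-axis; with |LK| = 10.5, K = (-10.96, -4.599). The perpendicularity gives KF at right angles to LK, so KF runs at -38.40°; with |KF| = 15.8, F = (1.423, -14.41). KF ⟂ FE, so FE runs at -128.4°; with |FE| = 10.2, E = (-4.912, -22.41). Then |JE| = |E − J| = 22.94.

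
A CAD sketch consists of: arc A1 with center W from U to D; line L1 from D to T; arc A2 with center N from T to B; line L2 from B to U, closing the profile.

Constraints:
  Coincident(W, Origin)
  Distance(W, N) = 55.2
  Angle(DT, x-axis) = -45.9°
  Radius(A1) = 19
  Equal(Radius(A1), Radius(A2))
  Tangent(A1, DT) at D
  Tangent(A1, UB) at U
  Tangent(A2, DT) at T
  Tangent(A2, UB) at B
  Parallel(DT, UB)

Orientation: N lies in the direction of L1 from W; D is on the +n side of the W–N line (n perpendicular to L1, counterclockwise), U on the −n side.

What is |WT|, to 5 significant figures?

58.378

Tangency of A1 to both parallel lines with radius 19.0 puts D and U at W ± 19.0·n: D = (13.644, 13.222), U = (-13.644, -13.222). Equal radii place T and B the same way about N: T = N + 19.0·n = (52.059, -26.418), B = N − 19.0·n = (24.770, -52.863). Then |WT| = |T − W| = 58.378.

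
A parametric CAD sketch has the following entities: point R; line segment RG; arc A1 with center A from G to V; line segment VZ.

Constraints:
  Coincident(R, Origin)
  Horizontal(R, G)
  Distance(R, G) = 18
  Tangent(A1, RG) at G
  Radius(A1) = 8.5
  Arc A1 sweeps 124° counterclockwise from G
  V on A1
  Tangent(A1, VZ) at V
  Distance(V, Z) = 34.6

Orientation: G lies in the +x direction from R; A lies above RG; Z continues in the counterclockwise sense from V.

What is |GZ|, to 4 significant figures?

43.70

On A1, G sits at bearing -90° from A; a 124° counterclockwise sweep puts V at bearing 34°, so V = A + 8.5·(cos 34°, sin 34°) = (25.05, 13.25). A1 meets VZ tangentially, so AV is at right angles to VZ, so VZ runs along (−sin 34°, cos 34°); with |VZ| = 34.6, Z = (5.699, 41.94). Then |GZ| = |Z − G| = 43.70.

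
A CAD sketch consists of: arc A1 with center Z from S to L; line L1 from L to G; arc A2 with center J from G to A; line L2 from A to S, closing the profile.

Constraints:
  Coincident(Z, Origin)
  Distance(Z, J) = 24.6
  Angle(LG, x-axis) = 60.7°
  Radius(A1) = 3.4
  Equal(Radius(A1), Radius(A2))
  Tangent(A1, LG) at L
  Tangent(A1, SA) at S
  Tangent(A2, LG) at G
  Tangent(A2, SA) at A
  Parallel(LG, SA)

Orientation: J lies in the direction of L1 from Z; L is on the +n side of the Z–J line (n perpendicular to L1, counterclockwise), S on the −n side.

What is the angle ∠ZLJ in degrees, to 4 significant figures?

82.13°

Z is at the origin and J lies 24.6 along u from Z, so J = 24.6·u = (12.04, 21.45). Tangency of A1 to both parallel lines with radius 3.4 puts L and S at Z ± 3.4·n: L = (-2.965, 1.664), S = (2.965, -1.664). Then cos ∠ZLJ = LZ·LJ / (|LZ||LJ|), giving 82.13°.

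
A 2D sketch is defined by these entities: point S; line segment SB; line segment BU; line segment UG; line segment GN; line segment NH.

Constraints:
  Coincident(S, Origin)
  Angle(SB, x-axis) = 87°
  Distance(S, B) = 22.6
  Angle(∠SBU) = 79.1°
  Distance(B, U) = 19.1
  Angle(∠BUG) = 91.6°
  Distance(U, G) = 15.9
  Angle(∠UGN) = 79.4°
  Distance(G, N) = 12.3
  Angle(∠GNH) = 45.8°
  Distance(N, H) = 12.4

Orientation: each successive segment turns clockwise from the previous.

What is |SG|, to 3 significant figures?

16.5

∠SBU = 79.1° gives BU at -13.9° from the x-axis; with |BU| = 19.1, U = (19.7, 18.0). ∠BUG = 91.6° gives UG at -102° from the x-axis; with |UG| = 15.9, G = (16.3, 2.45). Then |SG| = |G − S| = 16.5.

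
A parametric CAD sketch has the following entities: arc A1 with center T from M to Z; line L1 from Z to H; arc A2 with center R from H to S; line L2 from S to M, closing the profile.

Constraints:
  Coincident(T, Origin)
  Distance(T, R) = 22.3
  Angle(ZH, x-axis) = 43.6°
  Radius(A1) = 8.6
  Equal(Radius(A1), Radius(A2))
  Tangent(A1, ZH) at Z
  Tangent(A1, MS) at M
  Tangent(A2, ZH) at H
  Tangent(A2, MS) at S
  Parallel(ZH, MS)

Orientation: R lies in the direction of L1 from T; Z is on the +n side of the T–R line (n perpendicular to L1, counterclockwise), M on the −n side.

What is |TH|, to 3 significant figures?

23.9

The slot axis is L1's direction at 43.6°, so u = (cos 43.6°, sin 43.6°) = (0.724, 0.690) and n = (−sin 43.6°, cos 43.6°) = (-0.690, 0.724). T is at the origin and R lies 22.3 along u from T, so R = 22.3·u = (16.1, 15.4). Tangency of A1 to both parallel lines with radius 8.6 puts Z and M at T ± 8.6·n: Z = (-5.93, 6.23), M = (5.93, -6.23). Equal radii place H and S the same way about R: H = R + 8.6·n = (10.2, 21.6), S = R − 8.6·n = (22.1, 9.15). Then |TH| = |H − T| = 23.9.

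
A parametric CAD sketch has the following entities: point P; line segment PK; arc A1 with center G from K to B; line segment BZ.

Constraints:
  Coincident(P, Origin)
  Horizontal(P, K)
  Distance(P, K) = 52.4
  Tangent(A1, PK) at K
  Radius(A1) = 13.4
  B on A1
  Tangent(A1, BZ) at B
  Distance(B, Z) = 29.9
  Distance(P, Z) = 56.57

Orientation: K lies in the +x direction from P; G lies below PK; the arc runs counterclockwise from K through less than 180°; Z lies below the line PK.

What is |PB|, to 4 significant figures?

41.02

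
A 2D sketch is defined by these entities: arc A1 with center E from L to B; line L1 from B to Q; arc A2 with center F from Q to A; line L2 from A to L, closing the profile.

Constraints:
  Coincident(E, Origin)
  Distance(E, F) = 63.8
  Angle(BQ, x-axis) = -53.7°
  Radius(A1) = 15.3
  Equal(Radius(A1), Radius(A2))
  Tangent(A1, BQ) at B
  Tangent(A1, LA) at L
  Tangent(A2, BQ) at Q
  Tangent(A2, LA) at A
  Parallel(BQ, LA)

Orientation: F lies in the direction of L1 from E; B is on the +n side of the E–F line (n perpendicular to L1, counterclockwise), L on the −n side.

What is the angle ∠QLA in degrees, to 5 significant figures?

25.623°

Tangency of A1 to both parallel lines with radius 15.3 puts B and L at E ± 15.3·n: B = (12.331, 9.0578), L = (-12.331, -9.0578). Equal radii place Q and A the same way about F: Q = F + 15.3·n = (50.101, -42.360), A = F − 15.3·n = (25.440, -60.476). Then cos ∠QLA = LQ·LA / (|LQ||LA|), giving 25.623°.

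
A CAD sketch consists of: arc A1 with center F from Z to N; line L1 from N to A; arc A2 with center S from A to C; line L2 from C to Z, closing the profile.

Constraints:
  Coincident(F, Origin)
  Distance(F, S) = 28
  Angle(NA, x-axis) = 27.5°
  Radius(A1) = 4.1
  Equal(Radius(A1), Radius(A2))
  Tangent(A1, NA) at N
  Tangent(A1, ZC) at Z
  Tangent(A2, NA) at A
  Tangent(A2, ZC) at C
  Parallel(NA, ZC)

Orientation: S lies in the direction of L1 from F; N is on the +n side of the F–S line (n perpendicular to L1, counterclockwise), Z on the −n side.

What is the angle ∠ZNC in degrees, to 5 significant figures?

73.677°

Tangency of A1 to both parallel lines with radius 4.1 puts N and Z at F ± 4.1·n: N = (-1.8932, 3.6367), Z = (1.8932, -3.6367). Equal radii place A and C the same way about S: A = S + 4.1·n = (22.943, 16.566), C = S − 4.1·n = (26.729, 9.2922). Then cos ∠ZNC = NZ·NC / (|NZ||NC|), giving 73.677°.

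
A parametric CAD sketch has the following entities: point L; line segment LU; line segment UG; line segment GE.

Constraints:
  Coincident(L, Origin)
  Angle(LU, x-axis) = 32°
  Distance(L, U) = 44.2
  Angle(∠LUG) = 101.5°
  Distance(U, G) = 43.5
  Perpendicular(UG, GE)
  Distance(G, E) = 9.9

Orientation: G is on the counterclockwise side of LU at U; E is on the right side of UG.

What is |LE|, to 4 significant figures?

74.62

∠LUG = 101.5°, so UG runs at 32.0° + (180° − 101.5°) = 110.5° from the x-axis; with |UG| = 43.5, G = U + 43.5·(cos 110.5°, sin 110.5°) = (22.25, 64.17). UG ⟂ GE; with |GE| = 9.9 on the right of UG, E = G + 9.9·(0.9367, 0.3502) = (31.52, 67.63). Then |LE| = |E − L| = 74.62.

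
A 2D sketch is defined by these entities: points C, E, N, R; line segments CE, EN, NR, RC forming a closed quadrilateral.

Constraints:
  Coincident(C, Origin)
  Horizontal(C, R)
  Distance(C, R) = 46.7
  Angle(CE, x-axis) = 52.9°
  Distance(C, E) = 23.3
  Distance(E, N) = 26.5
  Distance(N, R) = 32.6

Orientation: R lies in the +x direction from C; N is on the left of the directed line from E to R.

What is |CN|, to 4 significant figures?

48.68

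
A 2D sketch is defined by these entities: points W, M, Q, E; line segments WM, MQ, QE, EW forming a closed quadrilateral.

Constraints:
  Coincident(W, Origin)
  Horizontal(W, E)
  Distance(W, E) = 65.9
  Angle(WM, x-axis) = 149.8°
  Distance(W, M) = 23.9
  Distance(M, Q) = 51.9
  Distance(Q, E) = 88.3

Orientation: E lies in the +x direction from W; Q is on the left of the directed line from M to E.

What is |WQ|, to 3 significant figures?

59.4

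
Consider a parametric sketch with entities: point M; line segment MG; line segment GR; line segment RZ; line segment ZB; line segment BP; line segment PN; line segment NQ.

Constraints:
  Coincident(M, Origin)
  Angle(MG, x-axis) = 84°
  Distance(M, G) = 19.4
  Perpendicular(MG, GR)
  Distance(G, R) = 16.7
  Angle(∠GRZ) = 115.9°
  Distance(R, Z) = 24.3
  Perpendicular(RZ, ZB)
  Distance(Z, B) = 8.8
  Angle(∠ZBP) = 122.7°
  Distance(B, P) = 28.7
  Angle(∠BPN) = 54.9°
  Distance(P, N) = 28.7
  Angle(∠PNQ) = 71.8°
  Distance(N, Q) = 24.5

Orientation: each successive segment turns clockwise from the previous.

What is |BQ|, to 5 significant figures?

4.5498

∠BPN = 54.9° gives PN at 17.500° from the x-axis; with |PN| = 28.7, N = (23.205, 17.766). ∠PNQ = 71.8° gives NQ at -90.700° from the x-axis; with |NQ| = 24.5, Q = (22.906, -6.7325). Then |BQ| = |Q − B| = 4.5498.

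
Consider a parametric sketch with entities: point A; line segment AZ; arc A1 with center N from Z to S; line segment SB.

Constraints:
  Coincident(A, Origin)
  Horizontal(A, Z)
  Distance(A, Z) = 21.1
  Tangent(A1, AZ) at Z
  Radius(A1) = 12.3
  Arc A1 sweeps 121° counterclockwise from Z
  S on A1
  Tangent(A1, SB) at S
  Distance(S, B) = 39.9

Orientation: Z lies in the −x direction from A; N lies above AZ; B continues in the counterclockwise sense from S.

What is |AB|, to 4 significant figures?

61.31

A is at the origin; A and Z share the same y with |AZ| = 21.1 and Z on the −x side, so Z = (-21.10, 0.000). Tangency of A1 to AZ means the radius NZ is perpendicular to AZ, so N = Z + (0, 12.3) = (-21.10, 12.30). On A1, Z sits at bearing -90° from N; a 121° counterclockwise sweep puts S at bearing 31°, so S = N + 12.3·(cos 31°, sin 31°) = (-10.56, 18.63). The tangent condition forces NS to be normal to SB, so SB runs along (−sin 31°, cos 31°); with |SB| = 39.9, B = (-31.11, 52.84). Then |AB| = |B − A| = 61.31.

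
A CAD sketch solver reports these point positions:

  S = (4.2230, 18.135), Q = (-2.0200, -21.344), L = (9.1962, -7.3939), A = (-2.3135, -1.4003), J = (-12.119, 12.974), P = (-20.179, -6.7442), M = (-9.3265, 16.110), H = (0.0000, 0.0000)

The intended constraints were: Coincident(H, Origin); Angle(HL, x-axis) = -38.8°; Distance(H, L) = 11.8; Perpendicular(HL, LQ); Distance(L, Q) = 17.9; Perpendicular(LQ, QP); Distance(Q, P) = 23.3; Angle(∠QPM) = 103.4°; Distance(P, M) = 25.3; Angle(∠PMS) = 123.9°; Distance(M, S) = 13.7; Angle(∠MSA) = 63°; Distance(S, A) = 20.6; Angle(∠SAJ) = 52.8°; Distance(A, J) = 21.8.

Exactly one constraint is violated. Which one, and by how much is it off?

Distance(A, J) = 21.8 — off by 4.40.

H = (0.00, 0.00) ✓; HL at -38.80° ✓; |HL| = 11.80 ✓; ∠(HL, LQ) = 90.00° ✓; |LQ| = 17.90 ✓; ∠(LQ, QP) = 90.00° ✓; |QP| = 23.30 ✓; ∠QPM = 103.4° ✓; |PM| = 25.30 ✓; ∠PMS = 123.9° ✓; |MS| = 13.70 ✓; ∠MSA = 63.00° ✓; |SA| = 20.60 ✓; ∠SAJ = 52.80° ✓; |AJ| = 17.40 ✗.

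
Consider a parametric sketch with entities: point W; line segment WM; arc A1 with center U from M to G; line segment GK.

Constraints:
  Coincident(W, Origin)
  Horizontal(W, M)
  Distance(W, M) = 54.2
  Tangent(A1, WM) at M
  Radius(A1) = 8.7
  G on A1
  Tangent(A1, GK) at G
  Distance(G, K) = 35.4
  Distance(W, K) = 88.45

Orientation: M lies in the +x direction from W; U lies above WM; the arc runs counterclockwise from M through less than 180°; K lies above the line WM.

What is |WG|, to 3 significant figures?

61.2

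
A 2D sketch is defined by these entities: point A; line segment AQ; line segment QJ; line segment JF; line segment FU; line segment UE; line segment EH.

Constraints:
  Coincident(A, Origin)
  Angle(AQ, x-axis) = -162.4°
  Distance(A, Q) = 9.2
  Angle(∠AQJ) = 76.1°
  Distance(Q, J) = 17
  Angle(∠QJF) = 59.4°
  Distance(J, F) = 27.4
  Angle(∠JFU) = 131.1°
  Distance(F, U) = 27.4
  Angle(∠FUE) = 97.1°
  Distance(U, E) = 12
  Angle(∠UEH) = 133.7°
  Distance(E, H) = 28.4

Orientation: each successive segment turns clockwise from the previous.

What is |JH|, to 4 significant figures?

31.84

A is at the origin; AQ runs at -162.4° with length 9.2, so Q = (-8.769, -2.782). ∠AQJ = 76.1° gives QJ at 93.70° from the x-axis; with |QJ| = 17.0, J = (-9.866, 14.18). ∠QJF = 59.4° gives JF at -26.90° from the x-axis; with |JF| = 27.4, F = (14.57, 1.786). ∠JFU = 131.1° gives FU at -75.80° from the x-axis; with |FU| = 27.4, U = (21.29, -24.78). ∠FUE = 97.1° gives UE at -158.7° from the x-axis; with |UE| = 12.0, E = (10.11, -29.14). ∠UEH = 133.7° gives EH at 155.0° from the x-axis; with |EH| = 28.4, H = (-15.63, -17.13). Then |JH| = |H − J| = 31.84.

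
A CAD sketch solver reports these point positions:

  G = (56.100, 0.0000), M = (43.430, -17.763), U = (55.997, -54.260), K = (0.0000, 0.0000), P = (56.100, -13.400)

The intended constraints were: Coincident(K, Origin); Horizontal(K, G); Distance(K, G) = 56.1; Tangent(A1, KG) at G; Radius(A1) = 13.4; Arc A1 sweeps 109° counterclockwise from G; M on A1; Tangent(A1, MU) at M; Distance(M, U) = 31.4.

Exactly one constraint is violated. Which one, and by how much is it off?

Distance(M, U) = 31.4 — off by 7.20.

K = (0.00, 0.00) ✓; K.y = 0.00, G.y = 0.00 ✓; |KG| = 56.10 ✓; ∠(PG, GK) = 90.00° ✓; |PG| = 13.40 ✓; bearing(P→M) − bearing(P→G) = 109.0° ✓; |PM| = 13.40 ✓; ∠(PM, MU) = 90.00° ✓; |MU| = 38.60 ✗.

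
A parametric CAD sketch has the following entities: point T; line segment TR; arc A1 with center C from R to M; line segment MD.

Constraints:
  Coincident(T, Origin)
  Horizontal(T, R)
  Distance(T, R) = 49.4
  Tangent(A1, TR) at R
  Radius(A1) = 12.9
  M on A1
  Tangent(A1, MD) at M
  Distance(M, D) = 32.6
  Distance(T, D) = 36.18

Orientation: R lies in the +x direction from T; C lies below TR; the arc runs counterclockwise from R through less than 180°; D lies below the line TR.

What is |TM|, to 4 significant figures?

39.54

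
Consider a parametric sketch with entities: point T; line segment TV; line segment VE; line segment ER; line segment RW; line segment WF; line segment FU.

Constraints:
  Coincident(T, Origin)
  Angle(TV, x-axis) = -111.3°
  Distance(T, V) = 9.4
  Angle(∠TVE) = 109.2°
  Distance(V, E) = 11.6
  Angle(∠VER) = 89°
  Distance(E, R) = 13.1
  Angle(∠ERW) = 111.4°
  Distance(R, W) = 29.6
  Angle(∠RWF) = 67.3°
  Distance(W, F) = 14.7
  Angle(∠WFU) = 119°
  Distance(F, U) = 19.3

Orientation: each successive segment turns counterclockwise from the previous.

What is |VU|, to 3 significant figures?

1.46

T is at the origin; TV runs at -111.3° with length 9.4, so V = (-3.41, -8.76). ∠TVE = 109.2° gives VE at -40.5° from the x-axis; with |VE| = 11.6, E = (5.41, -16.3). ∠VER = 89.0° gives ER at 50.5° from the x-axis; with |ER| = 13.1, R = (13.7, -6.18). ∠ERW = 111.4° gives RW at 119° from the x-axis; with |RW| = 29.6, W = (-0.657, 19.7). ∠RWF = 67.3° gives WF at -128° from the x-axis; with |WF| = 14.7, F = (-9.75, 8.13). ∠WFU = 119.0° gives FU at -67.2° from the x-axis; with |FU| = 19.3, U = (-2.27, -9.66). Then |VU| = |U − V| = 1.46.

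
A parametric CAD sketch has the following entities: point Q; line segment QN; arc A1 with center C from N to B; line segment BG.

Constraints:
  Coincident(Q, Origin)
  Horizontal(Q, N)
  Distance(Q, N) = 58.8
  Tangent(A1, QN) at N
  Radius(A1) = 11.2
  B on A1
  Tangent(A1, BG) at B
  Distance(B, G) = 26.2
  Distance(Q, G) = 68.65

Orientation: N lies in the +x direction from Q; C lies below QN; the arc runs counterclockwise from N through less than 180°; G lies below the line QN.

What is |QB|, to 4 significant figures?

50.30

Q is at the origin; Q and N share the same y with |QN| = 58.8 and N on the +x side, so N = (58.80, 0.000). Since A1 is tangent to QN there, CN ⟂ QN, so C = N + (0, -11.2) = (58.80, -11.20). Since CB ⟂ BG (tangency), |CG| = √(11.2² + 26.2²) = 28.49 regardless of where B sits on A1. So G lies on both circle(Q, 68.65) and circle(C, 28.49); the below-QN intersection is G = (56.10, -39.57). B is the foot of the tangent from G: B = (48.13, -14.61).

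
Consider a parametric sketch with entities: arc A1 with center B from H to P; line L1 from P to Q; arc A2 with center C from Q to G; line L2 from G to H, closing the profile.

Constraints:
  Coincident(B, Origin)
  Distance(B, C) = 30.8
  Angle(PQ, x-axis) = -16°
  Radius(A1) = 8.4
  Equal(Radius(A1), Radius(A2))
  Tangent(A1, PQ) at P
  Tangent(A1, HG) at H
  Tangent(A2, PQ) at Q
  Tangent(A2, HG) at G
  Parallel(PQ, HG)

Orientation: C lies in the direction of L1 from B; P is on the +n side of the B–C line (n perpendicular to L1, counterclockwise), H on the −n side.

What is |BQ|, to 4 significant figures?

31.92

Tangency of A1 to both parallel lines with radius 8.4 puts P and H at B ± 8.4·n: P = (2.315, 8.075), H = (-2.315, -8.075). Equal radii place Q and G the same way about C: Q = C + 8.4·n = (31.92, -0.4150), G = C − 8.4·n = (27.29, -16.56). Then |BQ| = |Q − B| = 31.92.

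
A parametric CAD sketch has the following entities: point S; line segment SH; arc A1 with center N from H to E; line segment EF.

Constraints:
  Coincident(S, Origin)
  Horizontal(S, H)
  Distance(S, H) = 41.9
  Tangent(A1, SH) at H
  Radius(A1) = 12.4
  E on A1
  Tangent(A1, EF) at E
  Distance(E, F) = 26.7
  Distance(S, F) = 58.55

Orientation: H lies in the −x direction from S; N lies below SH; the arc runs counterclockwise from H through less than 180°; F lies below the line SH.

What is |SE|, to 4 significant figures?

55.94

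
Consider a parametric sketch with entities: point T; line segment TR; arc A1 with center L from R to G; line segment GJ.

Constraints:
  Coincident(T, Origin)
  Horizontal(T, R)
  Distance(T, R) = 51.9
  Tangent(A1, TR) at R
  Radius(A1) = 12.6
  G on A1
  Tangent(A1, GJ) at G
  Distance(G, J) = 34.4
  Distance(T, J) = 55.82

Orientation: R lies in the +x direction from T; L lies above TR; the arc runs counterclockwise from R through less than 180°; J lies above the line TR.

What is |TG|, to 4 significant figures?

64.02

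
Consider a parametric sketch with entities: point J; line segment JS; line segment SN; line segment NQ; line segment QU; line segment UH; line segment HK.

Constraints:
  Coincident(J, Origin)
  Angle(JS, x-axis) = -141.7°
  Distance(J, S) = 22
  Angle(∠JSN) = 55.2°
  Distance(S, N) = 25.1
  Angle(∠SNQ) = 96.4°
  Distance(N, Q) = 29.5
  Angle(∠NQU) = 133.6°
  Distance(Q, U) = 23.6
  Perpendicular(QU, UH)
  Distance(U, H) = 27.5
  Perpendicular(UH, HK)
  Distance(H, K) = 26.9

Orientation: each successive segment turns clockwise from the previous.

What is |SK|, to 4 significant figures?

13.12

J is at the origin; JS runs at -141.7° with length 22.0, so S = (-17.27, -13.64). ∠JSN = 55.2° gives SN at 93.50° from the x-axis; with |SN| = 25.1, N = (-18.80, 11.42). ∠SNQ = 96.4° gives NQ at 9.900° from the x-axis; with |NQ| = 29.5, Q = (10.26, 16.49). ∠NQU = 133.6° gives QU at -36.50° from the x-axis; with |QU| = 23.6, U = (29.23, 2.452). QU ⟂ UH, so UH runs at -126.5°; with |UH| = 27.5, H = (12.88, -19.65). UH ⟂ HK, so HK runs at 143.5°; with |HK| = 26.9, K = (-8.747, -3.653). Then |SK| = |K − S| = 13.12.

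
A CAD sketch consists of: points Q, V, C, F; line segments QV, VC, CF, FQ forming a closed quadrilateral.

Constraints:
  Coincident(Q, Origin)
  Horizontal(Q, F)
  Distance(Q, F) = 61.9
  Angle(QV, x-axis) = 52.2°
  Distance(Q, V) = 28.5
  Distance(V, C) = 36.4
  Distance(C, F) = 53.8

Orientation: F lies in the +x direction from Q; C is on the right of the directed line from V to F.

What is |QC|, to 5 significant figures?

16.258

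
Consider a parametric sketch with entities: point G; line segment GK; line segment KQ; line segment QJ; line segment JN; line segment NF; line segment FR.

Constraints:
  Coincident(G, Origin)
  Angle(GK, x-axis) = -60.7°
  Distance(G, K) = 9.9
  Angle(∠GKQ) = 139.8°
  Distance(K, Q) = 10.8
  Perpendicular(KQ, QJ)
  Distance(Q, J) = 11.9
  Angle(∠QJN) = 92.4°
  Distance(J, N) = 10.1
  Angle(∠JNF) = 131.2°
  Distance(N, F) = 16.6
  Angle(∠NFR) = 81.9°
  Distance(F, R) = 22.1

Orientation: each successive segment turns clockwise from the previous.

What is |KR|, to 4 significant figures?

14.48

∠JNF = 131.2° gives NF at 32.70° from the x-axis; with |NF| = 16.6, F = (6.579, 1.969). ∠NFR = 81.9° gives FR at -65.40° from the x-axis; with |FR| = 22.1, R = (15.78, -18.13). Then |KR| = |R − K| = 14.48.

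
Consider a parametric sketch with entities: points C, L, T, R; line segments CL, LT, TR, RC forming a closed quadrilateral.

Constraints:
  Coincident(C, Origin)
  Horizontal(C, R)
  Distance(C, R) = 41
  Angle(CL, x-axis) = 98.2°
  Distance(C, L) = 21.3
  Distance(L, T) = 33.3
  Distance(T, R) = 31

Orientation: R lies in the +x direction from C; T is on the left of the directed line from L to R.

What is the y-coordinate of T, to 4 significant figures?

28.74

C is at the origin; C and R share the same y with |CR| = 41.0 and R in +x, so R = (41.0, 0). CL runs at 98.2° with |CL| = 21.3, so L = (-3.038, 21.08). T is determined by |LT| = 33.3 and |TR| = 31.0 together: it lies at the intersection of circle(L, 33.3) and circle(R, 31.0). With |LR| = 48.82, the foot of the radical line on LR is 25.93 from L and the perpendicular offset is √(33.3² − 25.93²) = 20.90. Taking the left-of-LR solution: T = (29.37, 28.74).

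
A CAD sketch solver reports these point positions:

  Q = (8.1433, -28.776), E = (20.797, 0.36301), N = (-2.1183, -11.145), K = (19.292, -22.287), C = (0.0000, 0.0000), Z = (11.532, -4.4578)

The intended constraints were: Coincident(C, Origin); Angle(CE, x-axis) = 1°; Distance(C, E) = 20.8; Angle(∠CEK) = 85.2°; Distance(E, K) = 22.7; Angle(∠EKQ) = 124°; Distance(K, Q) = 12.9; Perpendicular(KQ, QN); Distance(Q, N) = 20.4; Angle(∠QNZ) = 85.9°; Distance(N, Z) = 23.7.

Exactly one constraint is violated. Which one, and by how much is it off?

Distance(N, Z) = 23.7 — off by 8.50.

C = (0.00, 0.00) ✓; CE at 1.000° ✓; |CE| = 20.80 ✓; ∠CEK = 85.20° ✓; |EK| = 22.70 ✓; ∠EKQ = 124.0° ✓; |KQ| = 12.90 ✓; ∠(KQ, QN) = 90.00° ✓; |QN| = 20.40 ✓; ∠QNZ = 85.90° ✓; |NZ| = 15.20 ✗.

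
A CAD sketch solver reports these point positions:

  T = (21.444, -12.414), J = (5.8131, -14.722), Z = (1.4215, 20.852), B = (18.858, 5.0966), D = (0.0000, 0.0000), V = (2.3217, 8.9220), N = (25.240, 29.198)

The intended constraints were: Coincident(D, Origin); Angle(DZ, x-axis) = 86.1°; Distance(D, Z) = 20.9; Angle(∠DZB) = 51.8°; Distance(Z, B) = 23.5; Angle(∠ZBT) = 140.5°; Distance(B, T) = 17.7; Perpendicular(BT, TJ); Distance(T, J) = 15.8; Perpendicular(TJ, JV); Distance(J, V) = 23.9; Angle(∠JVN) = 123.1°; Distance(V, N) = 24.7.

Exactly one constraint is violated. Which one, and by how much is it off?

Distance(V, N) = 24.7 — off by 5.90.

D = (0.00, 0.00) ✓; DZ at 86.10° ✓; |DZ| = 20.90 ✓; ∠DZB = 51.80° ✓; |ZB| = 23.50 ✓; ∠ZBT = 140.5° ✓; |BT| = 17.70 ✓; ∠(BT, TJ) = 90.00° ✓; |TJ| = 15.80 ✓; ∠(TJ, JV) = 90.00° ✓; |JV| = 23.90 ✓; ∠JVN = 123.1° ✓; |VN| = 30.60 ✗.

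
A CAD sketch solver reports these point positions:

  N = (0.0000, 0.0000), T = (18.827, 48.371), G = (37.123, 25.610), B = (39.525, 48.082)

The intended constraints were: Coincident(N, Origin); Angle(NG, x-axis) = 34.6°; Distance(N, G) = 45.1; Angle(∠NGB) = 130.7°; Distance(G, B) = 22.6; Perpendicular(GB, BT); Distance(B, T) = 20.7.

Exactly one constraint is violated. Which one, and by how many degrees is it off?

Perpendicular(GB, BT) — off by 5.30°.

N = (0.00, 0.00) ✓; NG at 34.60° ✓; |NG| = 45.10 ✓; ∠NGB = 130.7° ✓; |GB| = 22.60 ✓; ∠(GB, BT) = 95.30° ✗; |BT| = 20.70 ✓.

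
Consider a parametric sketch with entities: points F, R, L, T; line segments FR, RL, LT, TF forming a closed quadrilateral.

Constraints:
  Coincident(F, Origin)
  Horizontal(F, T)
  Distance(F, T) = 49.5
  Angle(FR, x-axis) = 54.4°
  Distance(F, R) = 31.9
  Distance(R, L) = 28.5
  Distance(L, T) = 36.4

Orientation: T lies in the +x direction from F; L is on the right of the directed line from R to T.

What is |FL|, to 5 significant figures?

13.315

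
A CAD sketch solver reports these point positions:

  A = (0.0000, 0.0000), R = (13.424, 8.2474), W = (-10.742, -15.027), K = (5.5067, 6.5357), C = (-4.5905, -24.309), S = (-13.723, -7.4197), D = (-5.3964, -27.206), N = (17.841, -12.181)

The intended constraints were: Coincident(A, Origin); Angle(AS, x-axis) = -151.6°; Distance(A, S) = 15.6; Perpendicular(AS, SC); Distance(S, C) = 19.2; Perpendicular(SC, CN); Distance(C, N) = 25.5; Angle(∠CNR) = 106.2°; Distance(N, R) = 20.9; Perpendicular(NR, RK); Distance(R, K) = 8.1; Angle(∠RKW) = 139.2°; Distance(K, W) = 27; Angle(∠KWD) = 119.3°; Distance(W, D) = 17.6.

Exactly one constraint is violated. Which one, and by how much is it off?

Distance(W, D) = 17.6 — off by 4.30.

A = (0.00, 0.00) ✓; AS at -151.6° ✓; |AS| = 15.60 ✓; ∠(AS, SC) = 90.00° ✓; |SC| = 19.20 ✓; ∠(SC, CN) = 90.00° ✓; |CN| = 25.50 ✓; ∠CNR = 106.2° ✓; |NR| = 20.90 ✓; ∠(NR, RK) = 90.00° ✓; |RK| = 8.100 ✓; ∠RKW = 139.2° ✓; |KW| = 27.00 ✓; ∠KWD = 119.3° ✓; |WD| = 13.30 ✗.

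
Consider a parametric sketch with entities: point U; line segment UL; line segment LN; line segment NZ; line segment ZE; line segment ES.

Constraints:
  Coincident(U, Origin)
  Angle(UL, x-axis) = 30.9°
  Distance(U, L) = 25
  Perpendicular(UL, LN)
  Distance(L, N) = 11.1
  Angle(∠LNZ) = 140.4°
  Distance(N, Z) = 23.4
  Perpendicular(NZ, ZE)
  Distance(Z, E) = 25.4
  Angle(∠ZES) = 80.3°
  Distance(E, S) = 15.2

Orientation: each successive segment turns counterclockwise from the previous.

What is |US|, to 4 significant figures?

3.649

U is at the origin; UL runs at 30.9° with length 25.0, so L = (21.45, 12.84). UL is perpendicular to LN, so LN runs at 120.9°; with |LN| = 11.1, N = (15.75, 22.36). ∠LNZ = 140.4° gives NZ at 160.5° from the x-axis; with |NZ| = 23.4, Z = (-6.306, 30.17). NZ is perpendicular to ZE, so ZE runs at -109.5°; with |ZE| = 25.4, E = (-14.79, 6.231). ∠ZES = 80.3° gives ES at -9.800° from the x-axis; with |ES| = 15.2, S = (0.1930, 3.644). Then |US| = |S − U| = 3.649.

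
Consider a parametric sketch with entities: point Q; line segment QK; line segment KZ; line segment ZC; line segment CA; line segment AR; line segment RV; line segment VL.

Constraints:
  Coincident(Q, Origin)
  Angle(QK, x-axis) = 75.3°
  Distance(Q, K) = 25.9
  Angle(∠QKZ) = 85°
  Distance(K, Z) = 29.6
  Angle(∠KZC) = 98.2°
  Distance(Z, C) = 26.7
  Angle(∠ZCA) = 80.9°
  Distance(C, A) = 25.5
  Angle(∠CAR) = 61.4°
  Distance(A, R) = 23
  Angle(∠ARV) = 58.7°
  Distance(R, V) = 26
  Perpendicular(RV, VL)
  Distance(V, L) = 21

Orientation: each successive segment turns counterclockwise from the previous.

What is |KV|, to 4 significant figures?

42.93

Q is at the origin; QK runs at 75.3° with length 25.9, so K = (6.572, 25.05). ∠QKZ = 85.0° gives KZ at 170.3° from the x-axis; with |KZ| = 29.6, Z = (-22.60, 30.04). ∠KZC = 98.2° gives ZC at -107.9° from the x-axis; with |ZC| = 26.7, C = (-30.81, 4.632). ∠ZCA = 80.9° gives CA at -8.800° from the x-axis; with |CA| = 25.5, A = (-5.611, 0.7308). ∠CAR = 61.4° gives AR at 109.8° from the x-axis; with |AR| = 23.0, R = (-13.40, 22.37). ∠ARV = 58.7° gives RV at -128.9° from the x-axis; with |RV| = 26.0, V = (-29.73, 2.137). Then |KV| = |V − K| = 42.93.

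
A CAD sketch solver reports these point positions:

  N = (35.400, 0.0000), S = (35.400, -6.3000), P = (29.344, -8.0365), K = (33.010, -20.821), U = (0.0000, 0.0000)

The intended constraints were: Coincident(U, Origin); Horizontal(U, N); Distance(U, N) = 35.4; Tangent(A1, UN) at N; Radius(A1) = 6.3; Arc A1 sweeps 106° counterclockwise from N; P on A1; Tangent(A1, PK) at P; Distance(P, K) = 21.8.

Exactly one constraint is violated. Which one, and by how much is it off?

Distance(P, K) = 21.8 — off by 8.50.

U = (0.00, 0.00) ✓; U.y = 0.00, N.y = 0.00 ✓; |UN| = 35.40 ✓; ∠(SN, NU) = 90.00° ✓; |SN| = 6.300 ✓; bearing(S→P) − bearing(S→N) = 106.0° ✓; |SP| = 6.300 ✓; ∠(SP, PK) = 90.00° ✓; |PK| = 13.30 ✗.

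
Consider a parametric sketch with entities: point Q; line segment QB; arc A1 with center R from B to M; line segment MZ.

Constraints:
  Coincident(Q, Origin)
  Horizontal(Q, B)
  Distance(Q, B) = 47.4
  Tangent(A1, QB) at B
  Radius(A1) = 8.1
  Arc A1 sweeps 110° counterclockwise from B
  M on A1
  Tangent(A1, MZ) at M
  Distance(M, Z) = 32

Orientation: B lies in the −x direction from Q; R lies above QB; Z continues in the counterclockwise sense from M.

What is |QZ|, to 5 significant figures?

65.192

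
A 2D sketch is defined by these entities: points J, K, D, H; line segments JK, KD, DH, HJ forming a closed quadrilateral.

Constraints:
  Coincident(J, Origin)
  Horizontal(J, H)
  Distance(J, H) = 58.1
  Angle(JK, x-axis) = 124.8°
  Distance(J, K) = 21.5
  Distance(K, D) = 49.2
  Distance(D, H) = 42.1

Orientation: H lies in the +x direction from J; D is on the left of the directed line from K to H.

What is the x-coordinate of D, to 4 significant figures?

33.96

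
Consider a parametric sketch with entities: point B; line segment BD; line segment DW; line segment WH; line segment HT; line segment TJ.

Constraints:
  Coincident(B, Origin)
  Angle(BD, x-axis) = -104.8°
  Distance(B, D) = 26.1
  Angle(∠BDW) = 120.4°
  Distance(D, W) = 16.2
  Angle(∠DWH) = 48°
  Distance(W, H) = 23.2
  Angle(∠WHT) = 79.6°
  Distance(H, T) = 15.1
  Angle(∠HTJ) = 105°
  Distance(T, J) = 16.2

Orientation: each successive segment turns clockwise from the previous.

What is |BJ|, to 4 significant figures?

33.42

B is at the origin; BD runs at -104.8° with length 26.1, so D = (-6.667, -25.23). ∠BDW = 120.4° gives DW at -164.4° from the x-axis; with |DW| = 16.2, W = (-22.27, -29.59). ∠DWH = 48.0° gives WH at 63.60° from the x-axis; with |WH| = 23.2, H = (-11.95, -8.810). ∠WHT = 79.6° gives HT at -36.80° from the x-axis; with |HT| = 15.1, T = (0.1362, -17.86). ∠HTJ = 105.0° gives TJ at -111.8° from the x-axis; with |TJ| = 16.2, J = (-5.880, -32.90). Then |BJ| = |J − B| = 33.42.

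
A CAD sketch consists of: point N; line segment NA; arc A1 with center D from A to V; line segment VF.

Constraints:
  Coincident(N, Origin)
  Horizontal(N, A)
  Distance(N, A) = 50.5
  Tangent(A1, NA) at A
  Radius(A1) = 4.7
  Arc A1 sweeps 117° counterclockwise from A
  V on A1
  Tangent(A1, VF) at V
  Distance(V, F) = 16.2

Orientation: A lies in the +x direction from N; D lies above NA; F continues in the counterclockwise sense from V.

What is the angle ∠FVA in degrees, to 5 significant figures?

121.50°

On A1, A sits at bearing -90° from D; a 117° counterclockwise sweep puts V at bearing 27°, so V = D + 4.7·(cos 27°, sin 27°) = (54.688, 6.8338). The tangent condition forces DV to be normal to VF, so VF runs along (−sin 27°, cos 27°); with |VF| = 16.2, F = (47.333, 21.268). Then cos ∠FVA = VF·VA / (|VF||VA|), giving 121.50°.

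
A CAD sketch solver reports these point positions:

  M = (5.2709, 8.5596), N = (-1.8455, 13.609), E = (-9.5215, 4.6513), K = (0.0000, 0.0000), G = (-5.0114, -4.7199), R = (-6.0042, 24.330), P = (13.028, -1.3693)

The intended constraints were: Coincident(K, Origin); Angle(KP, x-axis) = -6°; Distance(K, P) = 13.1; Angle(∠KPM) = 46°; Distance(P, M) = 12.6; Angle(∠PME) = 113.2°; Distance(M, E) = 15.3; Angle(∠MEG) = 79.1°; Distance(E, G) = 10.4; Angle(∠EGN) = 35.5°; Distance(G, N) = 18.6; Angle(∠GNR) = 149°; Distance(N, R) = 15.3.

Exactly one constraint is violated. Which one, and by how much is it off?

Distance(N, R) = 15.3 — off by 3.80.

K = (0.00, 0.00) ✓; KP at -6.000° ✓; |KP| = 13.10 ✓; ∠KPM = 46.00° ✓; |PM| = 12.60 ✓; ∠PME = 113.2° ✓; |ME| = 15.30 ✓; ∠MEG = 79.10° ✓; |EG| = 10.40 ✓; ∠EGN = 35.50° ✓; |GN| = 18.60 ✓; ∠GNR = 149.0° ✓; |NR| = 11.50 ✗.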